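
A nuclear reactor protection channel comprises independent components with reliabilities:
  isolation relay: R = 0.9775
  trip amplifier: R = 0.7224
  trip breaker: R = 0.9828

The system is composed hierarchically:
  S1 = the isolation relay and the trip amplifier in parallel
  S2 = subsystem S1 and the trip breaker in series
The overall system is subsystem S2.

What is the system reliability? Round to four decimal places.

0.9767

Parallel (isolation relay and trip amplifier): 1 − (1 − 0.977500)(1 − 0.722400) = 0.993754
Series ([0.993754] and trip breaker): 0.993754 × 0.982800 = 0.9767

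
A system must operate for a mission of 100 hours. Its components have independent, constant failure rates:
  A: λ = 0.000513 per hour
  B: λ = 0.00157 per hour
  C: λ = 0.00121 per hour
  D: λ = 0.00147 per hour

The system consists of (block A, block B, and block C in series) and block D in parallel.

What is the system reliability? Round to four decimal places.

R(A) = exp(−0.000513 × 100) = 0.949994
R(B) = exp(−0.00157 × 100) = 0.854704
R(C) = exp(−0.00121 × 100) = 0.886034
R(D) = exp(−0.00147 × 100) = 0.863294
Series (A, B, and C): 0.949994 × 0.854704 × 0.886034 = 0.719427
Parallel ([0.719427] and D): 1 − (1 − 0.719427)(1 − 0.863294) = 0.9616

0.9616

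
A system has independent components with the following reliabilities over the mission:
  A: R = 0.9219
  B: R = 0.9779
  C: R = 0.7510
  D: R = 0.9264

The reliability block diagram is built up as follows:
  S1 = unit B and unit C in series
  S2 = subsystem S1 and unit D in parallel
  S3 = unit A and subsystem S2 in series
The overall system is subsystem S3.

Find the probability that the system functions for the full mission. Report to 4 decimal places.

0.9039

Series (B and C): 0.977900 × 0.751000 = 0.734403
Parallel ([0.734403] and D): 1 − (1 − 0.734403)(1 − 0.926400) = 0.980452
Series (A and [0.980452]): 0.921900 × 0.980452 = 0.9039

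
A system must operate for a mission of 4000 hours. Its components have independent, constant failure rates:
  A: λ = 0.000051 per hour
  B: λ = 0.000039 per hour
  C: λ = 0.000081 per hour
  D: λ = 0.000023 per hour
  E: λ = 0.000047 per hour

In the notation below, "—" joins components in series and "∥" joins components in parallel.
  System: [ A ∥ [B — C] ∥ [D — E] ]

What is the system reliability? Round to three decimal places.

0.983

R(A) = exp(−0.000051 × 4000) = 0.81546
R(B) = exp(−0.000039 × 4000) = 0.85556
R(C) = exp(−0.000081 × 4000) = 0.72325
R(D) = exp(−0.000023 × 4000) = 0.91211
R(E) = exp(−0.000047 × 4000) = 0.82861
Series (B and C): 0.85556 × 0.72325 = 0.61878
Series (D and E): 0.91211 × 0.82861 = 0.75578
Parallel (A, [0.61878], and [0.75578]): 1 − (1 − 0.81546)(1 − 0.61878)(1 − 0.75578) = 0.983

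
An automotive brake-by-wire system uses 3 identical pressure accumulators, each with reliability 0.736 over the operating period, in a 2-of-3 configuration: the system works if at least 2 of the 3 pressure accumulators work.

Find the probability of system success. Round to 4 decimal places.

R = Σ_{i=2}^{3} C(3,i) p^i (1−p)^{3−i} with p = 0.736
C(3,2)·0.736^2·0.264^1 = 0.429023
C(3,3)·0.736^3·0.264^0 = 0.398688
Sum = 0.8277

0.8277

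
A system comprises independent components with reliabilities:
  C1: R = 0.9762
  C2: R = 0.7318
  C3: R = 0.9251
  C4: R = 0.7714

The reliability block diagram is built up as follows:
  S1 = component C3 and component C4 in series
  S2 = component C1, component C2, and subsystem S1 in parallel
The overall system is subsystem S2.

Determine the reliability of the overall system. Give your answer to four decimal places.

0.9982

Series (C3 and C4): 0.925100 × 0.771400 = 0.713622
Parallel (C1, C2, and [0.713622]): 1 − (1 − 0.976200)(1 − 0.731800)(1 − 0.713622) = 0.9982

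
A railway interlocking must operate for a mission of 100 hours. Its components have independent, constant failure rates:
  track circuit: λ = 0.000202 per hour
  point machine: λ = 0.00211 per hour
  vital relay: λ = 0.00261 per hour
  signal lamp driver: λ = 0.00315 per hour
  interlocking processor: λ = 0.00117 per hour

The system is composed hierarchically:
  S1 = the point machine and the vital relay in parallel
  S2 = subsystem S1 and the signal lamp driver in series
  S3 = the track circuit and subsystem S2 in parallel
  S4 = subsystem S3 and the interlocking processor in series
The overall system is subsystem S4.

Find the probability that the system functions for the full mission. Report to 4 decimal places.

0.8842

R(track circuit) = exp(−0.000202 × 100) = 0.980003
R(point machine) = exp(−0.00211 × 100) = 0.809774
R(vital relay) = exp(−0.00261 × 100) = 0.770281
R(signal lamp driver) = exp(−0.00315 × 100) = 0.729789
R(interlocking processor) = exp(−0.00117 × 100) = 0.889585
Parallel (point machine and vital relay): 1 − (1 − 0.809774)(1 − 0.770281) = 0.956301
Series ([0.956301] and signal lamp driver): 0.956301 × 0.729789 = 0.697898
Parallel (track circuit and [0.697898]): 1 − (1 − 0.980003)(1 − 0.697898) = 0.993959
Series ([0.993959] and interlocking processor): 0.993959 × 0.889585 = 0.8842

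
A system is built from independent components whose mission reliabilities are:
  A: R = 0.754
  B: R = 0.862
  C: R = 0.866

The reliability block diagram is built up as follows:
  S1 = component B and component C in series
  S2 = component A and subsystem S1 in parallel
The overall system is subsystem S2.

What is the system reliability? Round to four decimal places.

0.9376

Series (B and C): 0.862000 × 0.866000 = 0.746492
Parallel (A and [0.746492]): 1 − (1 − 0.754000)(1 − 0.746492) = 0.9376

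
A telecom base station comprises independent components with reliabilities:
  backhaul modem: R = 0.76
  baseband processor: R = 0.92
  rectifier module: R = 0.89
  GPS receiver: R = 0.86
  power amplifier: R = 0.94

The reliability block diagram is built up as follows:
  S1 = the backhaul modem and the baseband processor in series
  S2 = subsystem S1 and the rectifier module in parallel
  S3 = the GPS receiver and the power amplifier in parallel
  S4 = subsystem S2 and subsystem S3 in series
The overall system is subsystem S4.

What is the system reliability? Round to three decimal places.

0.959

Series (backhaul modem and baseband processor): 0.76000 × 0.92000 = 0.69920
Parallel ([0.69920] and rectifier module): 1 − (1 − 0.69920)(1 − 0.89000) = 0.96691
Parallel (GPS receiver and power amplifier): 1 − (1 − 0.86000)(1 − 0.94000) = 0.99160
Series ([0.96691] and [0.99160]): 0.96691 × 0.99160 = 0.959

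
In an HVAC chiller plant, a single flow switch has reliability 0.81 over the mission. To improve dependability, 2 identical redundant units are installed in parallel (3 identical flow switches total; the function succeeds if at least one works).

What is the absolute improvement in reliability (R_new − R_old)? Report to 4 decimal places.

R_before = 0.81
R_after = 1 − (1 − 0.81)^3 = 0.9931
ΔR = 0.9931 − 0.81 = 0.1831

0.1831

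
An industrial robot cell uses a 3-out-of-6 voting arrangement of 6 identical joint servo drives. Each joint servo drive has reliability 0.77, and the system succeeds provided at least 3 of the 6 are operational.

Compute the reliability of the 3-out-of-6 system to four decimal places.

0.9720

R = Σ_{i=3}^{6} C(6,i) p^i (1−p)^{6−i} with p = 0.77
C(6,3)·0.77^3·0.23^3 = 0.111093
C(6,4)·0.77^4·0.23^2 = 0.278939
C(6,5)·0.77^5·0.23^1 = 0.373536
C(6,6)·0.77^6·0.23^0 = 0.208422
Sum = 0.9720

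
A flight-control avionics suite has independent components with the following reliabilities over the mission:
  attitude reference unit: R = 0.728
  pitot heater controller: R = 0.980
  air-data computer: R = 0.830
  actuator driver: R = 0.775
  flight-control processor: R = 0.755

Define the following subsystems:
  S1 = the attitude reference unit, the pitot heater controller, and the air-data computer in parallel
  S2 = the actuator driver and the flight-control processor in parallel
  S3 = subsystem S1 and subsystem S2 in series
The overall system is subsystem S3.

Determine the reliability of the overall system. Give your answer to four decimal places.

0.9440

Parallel (attitude reference unit, pitot heater controller, and air-data computer): 1 − (1 − 0.728000)(1 − 0.980000)(1 − 0.830000) = 0.999075
Parallel (actuator driver and flight-control processor): 1 − (1 − 0.775000)(1 − 0.755000) = 0.944875
Series ([0.999075] and [0.944875]): 0.999075 × 0.944875 = 0.9440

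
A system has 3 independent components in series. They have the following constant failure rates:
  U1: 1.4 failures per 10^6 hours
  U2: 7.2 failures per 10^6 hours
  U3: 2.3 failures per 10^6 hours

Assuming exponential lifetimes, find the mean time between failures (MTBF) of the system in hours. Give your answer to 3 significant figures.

91700

Series of exponential components: λ_sys = Σ λ_i
λ_sys = 0.0000014 + 0.0000072 + 0.0000023 = 1.0900e-05 /h
MTBF = 1 / λ_sys = 91700 h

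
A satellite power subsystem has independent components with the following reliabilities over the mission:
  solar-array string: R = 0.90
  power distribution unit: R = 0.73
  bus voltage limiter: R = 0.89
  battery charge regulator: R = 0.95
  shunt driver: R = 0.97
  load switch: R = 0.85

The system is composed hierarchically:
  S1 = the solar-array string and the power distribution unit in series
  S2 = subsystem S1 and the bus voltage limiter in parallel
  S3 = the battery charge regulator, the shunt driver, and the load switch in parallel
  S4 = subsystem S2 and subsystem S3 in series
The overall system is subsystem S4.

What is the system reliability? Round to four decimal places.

0.9621

Series (solar-array string and power distribution unit): 0.900000 × 0.730000 = 0.657000
Parallel ([0.657000] and bus voltage limiter): 1 − (1 − 0.657000)(1 − 0.890000) = 0.962270
Parallel (battery charge regulator, shunt driver, and load switch): 1 − (1 − 0.950000)(1 − 0.970000)(1 − 0.850000) = 0.999775
Series ([0.962270] and [0.999775]): 0.962270 × 0.999775 = 0.9621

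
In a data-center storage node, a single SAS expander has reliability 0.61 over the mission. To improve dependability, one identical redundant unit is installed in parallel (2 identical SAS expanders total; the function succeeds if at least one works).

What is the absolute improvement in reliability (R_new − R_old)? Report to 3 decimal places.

R_before = 0.61
R_after = 1 − (1 − 0.61)^2 = 0.848
ΔR = 0.848 − 0.61 = 0.238

0.238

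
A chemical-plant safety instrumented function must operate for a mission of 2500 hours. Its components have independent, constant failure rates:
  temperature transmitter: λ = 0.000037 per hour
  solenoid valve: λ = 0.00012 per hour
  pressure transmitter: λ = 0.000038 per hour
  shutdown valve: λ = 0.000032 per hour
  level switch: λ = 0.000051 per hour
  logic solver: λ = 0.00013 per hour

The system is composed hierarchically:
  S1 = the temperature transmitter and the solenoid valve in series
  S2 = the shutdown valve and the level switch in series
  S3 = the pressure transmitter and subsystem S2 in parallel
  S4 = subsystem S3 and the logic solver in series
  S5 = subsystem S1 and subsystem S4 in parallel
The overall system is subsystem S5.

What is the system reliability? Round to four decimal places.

R(temperature transmitter) = exp(−0.000037 × 2500) = 0.911649
R(solenoid valve) = exp(−0.00012 × 2500) = 0.740818
R(pressure transmitter) = exp(−0.000038 × 2500) = 0.909373
R(shutdown valve) = exp(−0.000032 × 2500) = 0.923116
R(level switch) = exp(−0.000051 × 2500) = 0.880293
R(logic solver) = exp(−0.00013 × 2500) = 0.722527
Series (temperature transmitter and solenoid valve): 0.911649 × 0.740818 = 0.675366
Series (shutdown valve and level switch): 0.923116 × 0.880293 = 0.812613
Parallel (pressure transmitter and [0.812613]): 1 − (1 − 0.909373)(1 − 0.812613) = 0.983018
Series ([0.983018] and logic solver): 0.983018 × 0.722527 = 0.710257
Parallel ([0.675366] and [0.710257]): 1 − (1 − 0.675366)(1 − 0.710257) = 0.9059

0.9059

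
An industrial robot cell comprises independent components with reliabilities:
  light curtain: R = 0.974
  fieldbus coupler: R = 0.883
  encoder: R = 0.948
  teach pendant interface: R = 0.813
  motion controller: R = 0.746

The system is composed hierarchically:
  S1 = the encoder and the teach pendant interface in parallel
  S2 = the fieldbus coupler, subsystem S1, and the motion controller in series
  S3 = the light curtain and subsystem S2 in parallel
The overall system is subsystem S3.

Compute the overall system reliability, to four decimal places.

0.9910

Parallel (encoder and teach pendant interface): 1 − (1 − 0.948000)(1 − 0.813000) = 0.990276
Series (fieldbus coupler, [0.990276], and motion controller): 0.883000 × 0.990276 × 0.746000 = 0.652313
Parallel (light curtain and [0.652313]): 1 − (1 − 0.974000)(1 − 0.652313) = 0.9910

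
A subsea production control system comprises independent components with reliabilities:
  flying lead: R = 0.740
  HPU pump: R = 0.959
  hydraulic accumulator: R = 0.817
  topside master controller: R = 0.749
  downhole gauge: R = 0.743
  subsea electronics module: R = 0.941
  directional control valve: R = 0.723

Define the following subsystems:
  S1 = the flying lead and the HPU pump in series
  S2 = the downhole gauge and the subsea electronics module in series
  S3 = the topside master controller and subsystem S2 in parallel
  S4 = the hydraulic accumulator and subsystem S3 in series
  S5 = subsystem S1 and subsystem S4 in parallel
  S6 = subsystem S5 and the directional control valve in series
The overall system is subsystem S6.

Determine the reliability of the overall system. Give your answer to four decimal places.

0.6716

Series (flying lead and HPU pump): 0.740000 × 0.959000 = 0.709660
Series (downhole gauge and subsea electronics module): 0.743000 × 0.941000 = 0.699163
Parallel (topside master controller and [0.699163]): 1 − (1 − 0.749000)(1 − 0.699163) = 0.924490
Series (hydraulic accumulator and [0.924490]): 0.817000 × 0.924490 = 0.755308
Parallel ([0.709660] and [0.755308]): 1 − (1 − 0.709660)(1 − 0.755308) = 0.928956
Series ([0.928956] and directional control valve): 0.928956 × 0.723000 = 0.6716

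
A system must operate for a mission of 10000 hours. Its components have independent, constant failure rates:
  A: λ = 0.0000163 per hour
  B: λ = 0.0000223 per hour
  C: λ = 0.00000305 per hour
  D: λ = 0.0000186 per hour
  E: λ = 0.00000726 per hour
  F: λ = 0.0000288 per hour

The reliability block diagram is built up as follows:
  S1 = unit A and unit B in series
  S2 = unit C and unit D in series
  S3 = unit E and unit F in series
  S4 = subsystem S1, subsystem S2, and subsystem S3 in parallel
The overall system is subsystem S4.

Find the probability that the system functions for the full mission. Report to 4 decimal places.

R(A) = exp(−0.0000163 × 10000) = 0.849591
R(B) = exp(−0.0000223 × 10000) = 0.800115
R(C) = exp(−0.00000305 × 10000) = 0.969960
R(D) = exp(−0.0000186 × 10000) = 0.830274
R(E) = exp(−0.00000726 × 10000) = 0.929973
R(F) = exp(−0.0000288 × 10000) = 0.749762
Series (A and B): 0.849591 × 0.800115 = 0.679771
Series (C and D): 0.969960 × 0.830274 = 0.805333
Series (E and F): 0.929973 × 0.749762 = 0.697258
Parallel ([0.679771], [0.805333], and [0.697258]): 1 − (1 − 0.679771)(1 − 0.805333)(1 − 0.697258) = 0.9811

0.9811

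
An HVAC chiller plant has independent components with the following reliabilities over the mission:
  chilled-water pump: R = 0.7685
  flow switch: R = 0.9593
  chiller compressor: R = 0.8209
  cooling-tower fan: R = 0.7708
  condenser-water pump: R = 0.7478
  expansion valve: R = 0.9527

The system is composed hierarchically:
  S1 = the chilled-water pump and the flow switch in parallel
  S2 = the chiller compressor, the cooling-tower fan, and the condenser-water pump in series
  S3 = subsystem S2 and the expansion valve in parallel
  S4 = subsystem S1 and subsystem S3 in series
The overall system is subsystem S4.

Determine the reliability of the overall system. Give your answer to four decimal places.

0.9659

Parallel (chilled-water pump and flow switch): 1 − (1 − 0.768500)(1 − 0.959300) = 0.990578
Series (chiller compressor, cooling-tower fan, and condenser-water pump): 0.820900 × 0.770800 × 0.747800 = 0.473170
Parallel ([0.473170] and expansion valve): 1 − (1 − 0.473170)(1 − 0.952700) = 0.975081
Series ([0.990578] and [0.975081]): 0.990578 × 0.975081 = 0.9659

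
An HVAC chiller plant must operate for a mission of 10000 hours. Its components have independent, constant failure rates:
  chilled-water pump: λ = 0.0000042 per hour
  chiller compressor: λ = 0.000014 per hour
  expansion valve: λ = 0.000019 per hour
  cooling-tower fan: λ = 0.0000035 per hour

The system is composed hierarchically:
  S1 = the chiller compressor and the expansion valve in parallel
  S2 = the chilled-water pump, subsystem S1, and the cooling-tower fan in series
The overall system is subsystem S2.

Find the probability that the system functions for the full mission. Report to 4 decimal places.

R(chilled-water pump) = exp(−0.0000042 × 10000) = 0.958870
R(chiller compressor) = exp(−0.000014 × 10000) = 0.869358
R(expansion valve) = exp(−0.000019 × 10000) = 0.826959
R(cooling-tower fan) = exp(−0.0000035 × 10000) = 0.965605
Parallel (chiller compressor and expansion valve): 1 − (1 − 0.869358)(1 − 0.826959) = 0.977394
Series (chilled-water pump, [0.977394], and cooling-tower fan): 0.958870 × 0.977394 × 0.965605 = 0.9050

0.9050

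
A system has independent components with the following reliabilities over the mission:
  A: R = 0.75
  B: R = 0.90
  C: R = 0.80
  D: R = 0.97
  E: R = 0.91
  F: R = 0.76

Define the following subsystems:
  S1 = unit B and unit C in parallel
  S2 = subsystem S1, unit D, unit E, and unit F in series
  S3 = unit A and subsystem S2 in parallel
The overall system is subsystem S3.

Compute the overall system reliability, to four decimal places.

Parallel (B and C): 1 − (1 − 0.900000)(1 − 0.800000) = 0.980000
Series ([0.980000], D, E, and F): 0.980000 × 0.970000 × 0.910000 × 0.760000 = 0.657435
Parallel (A and [0.657435]): 1 − (1 − 0.750000)(1 − 0.657435) = 0.9144

0.9144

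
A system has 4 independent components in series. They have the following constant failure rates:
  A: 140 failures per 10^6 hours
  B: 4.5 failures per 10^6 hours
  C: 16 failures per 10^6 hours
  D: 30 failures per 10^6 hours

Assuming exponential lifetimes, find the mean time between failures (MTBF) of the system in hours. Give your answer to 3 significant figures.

Series of exponential components: λ_sys = Σ λ_i
λ_sys = 0.00014 + 0.0000045 + 0.000016 + 0.000030 = 1.9050e-04 /h
MTBF = 1 / λ_sys = 5250 h

5250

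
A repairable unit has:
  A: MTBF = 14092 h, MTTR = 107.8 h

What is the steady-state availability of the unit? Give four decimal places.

0.9924

A(A) = MTBF/(MTBF+MTTR) = 14092/(14092+107.8) = 0.9924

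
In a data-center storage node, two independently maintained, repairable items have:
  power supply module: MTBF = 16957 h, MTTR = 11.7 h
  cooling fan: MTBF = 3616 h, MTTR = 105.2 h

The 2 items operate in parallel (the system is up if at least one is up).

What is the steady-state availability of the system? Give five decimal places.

A(power supply module) = MTBF/(MTBF+MTTR) = 16957/(16957+11.7) = 0.999310
A(cooling fan) = MTBF/(MTBF+MTTR) = 3616/(3616+105.2) = 0.971730
Parallel availability: 1 − (1 − 0.999310)(1 − 0.971730) = 0.99998

0.99998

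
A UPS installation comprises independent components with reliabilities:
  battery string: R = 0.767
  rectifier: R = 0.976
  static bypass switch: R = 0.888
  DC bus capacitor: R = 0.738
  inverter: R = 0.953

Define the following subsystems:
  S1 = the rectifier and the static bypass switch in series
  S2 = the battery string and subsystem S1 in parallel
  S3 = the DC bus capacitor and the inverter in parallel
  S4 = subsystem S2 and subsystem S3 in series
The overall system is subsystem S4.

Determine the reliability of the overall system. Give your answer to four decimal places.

Series (rectifier and static bypass switch): 0.976000 × 0.888000 = 0.866688
Parallel (battery string and [0.866688]): 1 − (1 − 0.767000)(1 − 0.866688) = 0.968938
Parallel (DC bus capacitor and inverter): 1 − (1 − 0.738000)(1 − 0.953000) = 0.987686
Series ([0.968938] and [0.987686]): 0.968938 × 0.987686 = 0.9570

0.9570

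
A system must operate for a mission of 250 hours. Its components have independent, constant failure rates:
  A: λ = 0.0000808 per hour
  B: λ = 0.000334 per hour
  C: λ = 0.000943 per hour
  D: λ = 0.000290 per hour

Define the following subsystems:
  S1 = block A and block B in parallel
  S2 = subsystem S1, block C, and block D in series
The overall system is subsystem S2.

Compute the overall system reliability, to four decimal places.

R(A) = exp(−0.0000808 × 250) = 0.980003
R(B) = exp(−0.000334 × 250) = 0.919891
R(C) = exp(−0.000943 × 250) = 0.789978
R(D) = exp(−0.000290 × 250) = 0.930066
Parallel (A and B): 1 − (1 − 0.980003)(1 − 0.919891) = 0.998398
Series ([0.998398], C, and D): 0.998398 × 0.789978 × 0.930066 = 0.7336

0.7336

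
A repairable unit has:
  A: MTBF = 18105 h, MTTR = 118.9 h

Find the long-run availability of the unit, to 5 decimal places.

0.99348

A(A) = MTBF/(MTBF+MTTR) = 18105/(18105+118.9) = 0.99348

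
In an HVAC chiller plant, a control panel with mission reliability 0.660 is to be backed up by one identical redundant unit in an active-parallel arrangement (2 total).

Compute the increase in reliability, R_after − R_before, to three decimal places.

R_before = 0.660
R_after = 1 − (1 − 0.660)^2 = 0.884
ΔR = 0.884 − 0.660 = 0.224

0.224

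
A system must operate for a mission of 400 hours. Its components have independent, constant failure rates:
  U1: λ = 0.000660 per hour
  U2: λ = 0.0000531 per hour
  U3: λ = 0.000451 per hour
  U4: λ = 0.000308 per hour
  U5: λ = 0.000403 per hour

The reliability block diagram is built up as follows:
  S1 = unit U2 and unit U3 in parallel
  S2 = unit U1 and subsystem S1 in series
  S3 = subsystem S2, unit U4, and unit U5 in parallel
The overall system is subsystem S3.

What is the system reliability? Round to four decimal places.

0.9959

R(U1) = exp(−0.000660 × 400) = 0.767974
R(U2) = exp(−0.0000531 × 400) = 0.978984
R(U3) = exp(−0.000451 × 400) = 0.834936
R(U4) = exp(−0.000308 × 400) = 0.884087
R(U5) = exp(−0.000403 × 400) = 0.851122
Parallel (U2 and U3): 1 − (1 − 0.978984)(1 − 0.834936) = 0.996531
Series (U1 and [0.996531]): 0.767974 × 0.996531 = 0.765310
Parallel ([0.765310], U4, and U5): 1 − (1 − 0.765310)(1 − 0.884087)(1 − 0.851122) = 0.9959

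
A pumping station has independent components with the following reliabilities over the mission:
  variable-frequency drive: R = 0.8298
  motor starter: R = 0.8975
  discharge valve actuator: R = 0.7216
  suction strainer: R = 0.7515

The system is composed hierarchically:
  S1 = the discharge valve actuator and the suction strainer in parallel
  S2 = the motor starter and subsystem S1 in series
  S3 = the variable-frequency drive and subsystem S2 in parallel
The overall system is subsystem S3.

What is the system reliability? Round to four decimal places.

Parallel (discharge valve actuator and suction strainer): 1 − (1 − 0.721600)(1 − 0.751500) = 0.930818
Series (motor starter and [0.930818]): 0.897500 × 0.930818 = 0.835409
Parallel (variable-frequency drive and [0.835409]): 1 − (1 − 0.829800)(1 − 0.835409) = 0.9720

0.9720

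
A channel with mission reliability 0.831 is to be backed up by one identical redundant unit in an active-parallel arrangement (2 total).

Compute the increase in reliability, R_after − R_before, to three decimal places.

R_before = 0.831
R_after = 1 − (1 − 0.831)^2 = 0.971
ΔR = 0.971 − 0.831 = 0.140

0.140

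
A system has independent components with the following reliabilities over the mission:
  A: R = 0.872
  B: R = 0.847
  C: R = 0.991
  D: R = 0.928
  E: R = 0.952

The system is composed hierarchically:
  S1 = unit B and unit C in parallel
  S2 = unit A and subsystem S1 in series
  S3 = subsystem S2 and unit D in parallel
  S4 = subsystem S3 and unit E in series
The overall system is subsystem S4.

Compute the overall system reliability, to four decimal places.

Parallel (B and C): 1 − (1 − 0.847000)(1 − 0.991000) = 0.998623
Series (A and [0.998623]): 0.872000 × 0.998623 = 0.870799
Parallel ([0.870799] and D): 1 − (1 − 0.870799)(1 − 0.928000) = 0.990698
Series ([0.990698] and E): 0.990698 × 0.952000 = 0.9431

0.9431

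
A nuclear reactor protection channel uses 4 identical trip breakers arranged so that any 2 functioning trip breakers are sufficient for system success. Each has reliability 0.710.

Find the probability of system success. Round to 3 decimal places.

0.924

R = Σ_{i=2}^{4} C(4,i) p^i (1−p)^{4−i} with p = 0.710
C(4,2)·0.710^2·0.290^2 = 0.25437
C(4,3)·0.710^3·0.290^1 = 0.41518
C(4,4)·0.710^4·0.290^0 = 0.25412
Sum = 0.924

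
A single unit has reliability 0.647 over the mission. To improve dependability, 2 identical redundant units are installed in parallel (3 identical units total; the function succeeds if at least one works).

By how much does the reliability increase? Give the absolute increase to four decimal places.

R_before = 0.647
R_after = 1 − (1 − 0.647)^3 = 0.9560
ΔR = 0.9560 − 0.647 = 0.3090

0.3090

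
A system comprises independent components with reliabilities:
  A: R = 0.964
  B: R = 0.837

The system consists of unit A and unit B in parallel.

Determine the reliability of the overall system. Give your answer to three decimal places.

0.994

Parallel (A and B): 1 − (1 − 0.96400)(1 − 0.83700) = 0.994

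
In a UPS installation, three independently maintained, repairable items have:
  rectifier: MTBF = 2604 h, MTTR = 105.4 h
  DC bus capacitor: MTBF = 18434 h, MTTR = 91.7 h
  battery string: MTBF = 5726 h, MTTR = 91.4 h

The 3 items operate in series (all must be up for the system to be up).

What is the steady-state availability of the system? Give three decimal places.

A(rectifier) = MTBF/(MTBF+MTTR) = 2604/(2604+105.4) = 0.961098
A(DC bus capacitor) = MTBF/(MTBF+MTTR) = 18434/(18434+91.7) = 0.995050
A(battery string) = MTBF/(MTBF+MTTR) = 5726/(5726+91.4) = 0.984289
Series availability: 0.961098 × 0.995050 × 0.984289 = 0.941

0.941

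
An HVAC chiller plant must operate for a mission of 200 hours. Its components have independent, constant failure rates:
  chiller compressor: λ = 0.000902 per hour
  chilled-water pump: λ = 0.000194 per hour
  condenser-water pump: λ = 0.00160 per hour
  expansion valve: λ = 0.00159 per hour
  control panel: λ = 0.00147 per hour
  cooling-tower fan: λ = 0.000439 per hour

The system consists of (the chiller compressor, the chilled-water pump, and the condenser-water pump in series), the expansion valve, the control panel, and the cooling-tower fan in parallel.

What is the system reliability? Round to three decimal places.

R(chiller compressor) = exp(−0.000902 × 200) = 0.83494
R(chilled-water pump) = exp(−0.000194 × 200) = 0.96194
R(condenser-water pump) = exp(−0.00160 × 200) = 0.72615
R(expansion valve) = exp(−0.00159 × 200) = 0.72760
R(control panel) = exp(−0.00147 × 200) = 0.74528
R(cooling-tower fan) = exp(−0.000439 × 200) = 0.91594
Series (chiller compressor, chilled-water pump, and condenser-water pump): 0.83494 × 0.96194 × 0.72615 = 0.58322
Parallel ([0.58322], expansion valve, control panel, and cooling-tower fan): 1 − (1 − 0.58322)(1 − 0.72760)(1 − 0.74528)(1 − 0.91594) = 0.998

0.998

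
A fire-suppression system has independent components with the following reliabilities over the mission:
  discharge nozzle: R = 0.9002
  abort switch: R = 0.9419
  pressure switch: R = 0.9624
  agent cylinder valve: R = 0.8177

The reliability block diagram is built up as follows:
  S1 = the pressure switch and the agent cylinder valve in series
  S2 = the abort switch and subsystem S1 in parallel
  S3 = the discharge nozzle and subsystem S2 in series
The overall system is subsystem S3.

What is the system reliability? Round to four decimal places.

0.8891

Series (pressure switch and agent cylinder valve): 0.962400 × 0.817700 = 0.786954
Parallel (abort switch and [0.786954]): 1 − (1 − 0.941900)(1 − 0.786954) = 0.987622
Series (discharge nozzle and [0.987622]): 0.900200 × 0.987622 = 0.8891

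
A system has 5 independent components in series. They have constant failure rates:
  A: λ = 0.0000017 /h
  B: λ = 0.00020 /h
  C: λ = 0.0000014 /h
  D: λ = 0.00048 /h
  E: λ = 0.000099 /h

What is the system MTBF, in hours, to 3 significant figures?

1280

Series of exponential components: λ_sys = Σ λ_i
λ_sys = 0.0000017 + 0.00020 + 0.0000014 + 0.00048 + 0.000099 = 7.8210e-04 /h
MTBF = 1 / λ_sys = 1280 h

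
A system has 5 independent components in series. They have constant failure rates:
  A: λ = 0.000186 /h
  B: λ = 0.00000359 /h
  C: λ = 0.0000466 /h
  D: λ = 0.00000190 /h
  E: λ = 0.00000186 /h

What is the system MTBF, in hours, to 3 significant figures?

4170

Series of exponential components: λ_sys = Σ λ_i
λ_sys = 0.000186 + 0.00000359 + 0.0000466 + 0.00000190 + 0.00000186 = 2.3995e-04 /h
MTBF = 1 / λ_sys = 4170 h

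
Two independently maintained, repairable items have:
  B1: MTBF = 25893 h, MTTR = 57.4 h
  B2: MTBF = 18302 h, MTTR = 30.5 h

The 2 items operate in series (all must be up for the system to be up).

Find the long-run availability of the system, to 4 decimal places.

A(B1) = MTBF/(MTBF+MTTR) = 25893/(25893+57.4) = 0.997788
A(B2) = MTBF/(MTBF+MTTR) = 18302/(18302+30.5) = 0.998336
Series availability: 0.997788 × 0.998336 = 0.9961

0.9961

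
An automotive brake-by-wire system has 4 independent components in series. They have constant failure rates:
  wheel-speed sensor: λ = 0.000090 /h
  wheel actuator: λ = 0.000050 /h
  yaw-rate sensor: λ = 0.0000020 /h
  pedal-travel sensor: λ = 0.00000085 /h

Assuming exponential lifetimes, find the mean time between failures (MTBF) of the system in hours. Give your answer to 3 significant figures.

7000

Series of exponential components: λ_sys = Σ λ_i
λ_sys = 0.000090 + 0.000050 + 0.0000020 + 0.00000085 = 1.4285e-04 /h
MTBF = 1 / λ_sys = 7000 h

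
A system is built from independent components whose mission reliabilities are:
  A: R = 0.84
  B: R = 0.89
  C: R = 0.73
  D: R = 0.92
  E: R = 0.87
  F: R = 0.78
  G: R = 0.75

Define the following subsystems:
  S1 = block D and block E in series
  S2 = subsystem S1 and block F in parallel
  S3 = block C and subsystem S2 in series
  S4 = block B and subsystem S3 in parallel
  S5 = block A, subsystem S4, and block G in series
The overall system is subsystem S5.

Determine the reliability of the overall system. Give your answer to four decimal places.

Series (D and E): 0.920000 × 0.870000 = 0.800400
Parallel ([0.800400] and F): 1 − (1 − 0.800400)(1 − 0.780000) = 0.956088
Series (C and [0.956088]): 0.730000 × 0.956088 = 0.697944
Parallel (B and [0.697944]): 1 − (1 − 0.890000)(1 − 0.697944) = 0.966774
Series (A, [0.966774], and G): 0.840000 × 0.966774 × 0.750000 = 0.6091

0.6091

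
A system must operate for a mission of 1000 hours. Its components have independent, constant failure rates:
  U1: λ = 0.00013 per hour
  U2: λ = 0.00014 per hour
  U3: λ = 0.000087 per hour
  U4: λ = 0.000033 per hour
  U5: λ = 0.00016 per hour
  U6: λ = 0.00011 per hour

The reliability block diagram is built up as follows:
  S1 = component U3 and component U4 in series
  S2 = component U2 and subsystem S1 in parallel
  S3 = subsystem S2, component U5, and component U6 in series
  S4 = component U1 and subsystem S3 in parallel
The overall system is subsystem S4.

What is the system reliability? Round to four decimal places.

R(U1) = exp(−0.00013 × 1000) = 0.878095
R(U2) = exp(−0.00014 × 1000) = 0.869358
R(U3) = exp(−0.000087 × 1000) = 0.916677
R(U4) = exp(−0.000033 × 1000) = 0.967539
R(U5) = exp(−0.00016 × 1000) = 0.852144
R(U6) = exp(−0.00011 × 1000) = 0.895834
Series (U3 and U4): 0.916677 × 0.967539 = 0.886921
Parallel (U2 and [0.886921]): 1 − (1 − 0.869358)(1 − 0.886921) = 0.985227
Series ([0.985227], U5, and U6): 0.985227 × 0.852144 × 0.895834 = 0.752102
Parallel (U1 and [0.752102]): 1 − (1 − 0.878095)(1 − 0.752102) = 0.9698

0.9698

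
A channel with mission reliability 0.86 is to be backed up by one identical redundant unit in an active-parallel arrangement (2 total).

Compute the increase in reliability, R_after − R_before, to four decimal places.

R_before = 0.86
R_after = 1 − (1 − 0.86)^2 = 0.9804
ΔR = 0.9804 − 0.86 = 0.1204

0.1204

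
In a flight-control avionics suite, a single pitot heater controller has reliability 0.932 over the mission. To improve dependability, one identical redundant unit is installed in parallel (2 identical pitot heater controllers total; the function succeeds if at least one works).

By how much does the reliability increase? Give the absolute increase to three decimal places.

0.063

R_before = 0.932
R_after = 1 − (1 − 0.932)^2 = 0.995
ΔR = 0.995 − 0.932 = 0.063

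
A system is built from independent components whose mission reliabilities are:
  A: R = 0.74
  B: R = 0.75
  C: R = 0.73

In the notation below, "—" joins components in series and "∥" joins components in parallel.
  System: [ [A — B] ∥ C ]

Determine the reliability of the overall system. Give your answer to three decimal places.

0.880

Series (A and B): 0.74000 × 0.75000 = 0.55500
Parallel ([0.55500] and C): 1 − (1 − 0.55500)(1 − 0.73000) = 0.880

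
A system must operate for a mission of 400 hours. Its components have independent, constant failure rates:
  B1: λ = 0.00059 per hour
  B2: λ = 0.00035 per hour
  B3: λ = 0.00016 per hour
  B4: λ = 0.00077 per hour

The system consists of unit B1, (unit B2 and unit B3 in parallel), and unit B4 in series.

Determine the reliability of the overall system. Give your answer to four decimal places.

R(B1) = exp(−0.00059 × 400) = 0.789781
R(B2) = exp(−0.00035 × 400) = 0.869358
R(B3) = exp(−0.00016 × 400) = 0.938005
R(B4) = exp(−0.00077 × 400) = 0.734915
Parallel (B2 and B3): 1 − (1 − 0.869358)(1 − 0.938005) = 0.991901
Series (B1, [0.991901], and B4): 0.789781 × 0.991901 × 0.734915 = 0.5757

0.5757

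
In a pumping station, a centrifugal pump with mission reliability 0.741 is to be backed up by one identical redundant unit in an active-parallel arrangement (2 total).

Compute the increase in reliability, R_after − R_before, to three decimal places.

R_before = 0.741
R_after = 1 − (1 − 0.741)^2 = 0.933
ΔR = 0.933 − 0.741 = 0.192

0.192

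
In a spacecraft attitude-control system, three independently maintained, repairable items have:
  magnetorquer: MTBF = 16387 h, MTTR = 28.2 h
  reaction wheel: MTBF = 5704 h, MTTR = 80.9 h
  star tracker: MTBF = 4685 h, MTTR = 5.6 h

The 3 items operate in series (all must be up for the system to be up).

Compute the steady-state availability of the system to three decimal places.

A(magnetorquer) = MTBF/(MTBF+MTTR) = 16387/(16387+28.2) = 0.998282
A(reaction wheel) = MTBF/(MTBF+MTTR) = 5704/(5704+80.9) = 0.986015
A(star tracker) = MTBF/(MTBF+MTTR) = 4685/(4685+5.6) = 0.998806
Series availability: 0.998282 × 0.986015 × 0.998806 = 0.983

0.983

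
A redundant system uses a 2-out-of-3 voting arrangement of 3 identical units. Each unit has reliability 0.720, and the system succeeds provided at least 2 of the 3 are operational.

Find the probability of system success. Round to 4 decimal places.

R = Σ_{i=2}^{3} C(3,i) p^i (1−p)^{3−i} with p = 0.720
C(3,2)·0.720^2·0.280^1 = 0.435456
C(3,3)·0.720^3·0.280^0 = 0.373248
Sum = 0.8087

0.8087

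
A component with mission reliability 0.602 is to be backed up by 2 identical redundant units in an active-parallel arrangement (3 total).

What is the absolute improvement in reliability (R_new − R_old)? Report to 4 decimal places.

R_before = 0.602
R_after = 1 − (1 − 0.602)^3 = 0.9370
ΔR = 0.9370 − 0.602 = 0.3350

0.3350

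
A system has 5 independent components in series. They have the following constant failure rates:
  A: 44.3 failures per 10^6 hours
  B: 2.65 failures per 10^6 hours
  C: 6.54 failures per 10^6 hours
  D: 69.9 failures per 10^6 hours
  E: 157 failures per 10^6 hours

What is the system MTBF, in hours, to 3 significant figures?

Series of exponential components: λ_sys = Σ λ_i
λ_sys = 0.0000443 + 0.00000265 + 0.00000654 + 0.0000699 + 0.000157 = 2.8039e-04 /h
MTBF = 1 / λ_sys = 3570 h

3570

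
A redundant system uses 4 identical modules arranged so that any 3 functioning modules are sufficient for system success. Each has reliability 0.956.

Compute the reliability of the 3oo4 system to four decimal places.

R = Σ_{i=3}^{4} C(4,i) p^i (1−p)^{4−i} with p = 0.956
C(4,3)·0.956^3·0.044^1 = 0.153775
C(4,4)·0.956^4·0.044^0 = 0.835279
Sum = 0.9891

0.9891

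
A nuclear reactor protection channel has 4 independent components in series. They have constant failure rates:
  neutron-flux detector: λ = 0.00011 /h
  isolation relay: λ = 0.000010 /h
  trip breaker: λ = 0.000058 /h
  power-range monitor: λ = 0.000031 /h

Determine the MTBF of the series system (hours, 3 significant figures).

4780

Series of exponential components: λ_sys = Σ λ_i
λ_sys = 0.00011 + 0.000010 + 0.000058 + 0.000031 = 2.0900e-04 /h
MTBF = 1 / λ_sys = 4780 h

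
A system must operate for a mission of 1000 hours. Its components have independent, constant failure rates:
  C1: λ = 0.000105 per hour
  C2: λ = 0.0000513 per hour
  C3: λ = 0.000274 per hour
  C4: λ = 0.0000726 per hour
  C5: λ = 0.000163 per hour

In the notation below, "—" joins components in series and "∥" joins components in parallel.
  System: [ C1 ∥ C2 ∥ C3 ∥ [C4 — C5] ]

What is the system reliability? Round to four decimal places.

0.9997

R(C1) = exp(−0.000105 × 1000) = 0.900325
R(C2) = exp(−0.0000513 × 1000) = 0.949994
R(C3) = exp(−0.000274 × 1000) = 0.760332
R(C4) = exp(−0.0000726 × 1000) = 0.929973
R(C5) = exp(−0.000163 × 1000) = 0.849591
Series (C4 and C5): 0.929973 × 0.849591 = 0.790097
Parallel (C1, C2, C3, and [0.790097]): 1 − (1 − 0.900325)(1 − 0.949994)(1 − 0.760332)(1 − 0.790097) = 0.9997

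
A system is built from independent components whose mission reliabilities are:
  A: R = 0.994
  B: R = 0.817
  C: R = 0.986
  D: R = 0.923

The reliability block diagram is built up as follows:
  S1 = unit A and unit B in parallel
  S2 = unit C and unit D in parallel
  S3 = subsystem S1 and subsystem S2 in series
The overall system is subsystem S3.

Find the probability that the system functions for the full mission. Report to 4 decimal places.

Parallel (A and B): 1 − (1 − 0.994000)(1 − 0.817000) = 0.998902
Parallel (C and D): 1 − (1 − 0.986000)(1 − 0.923000) = 0.998922
Series ([0.998902] and [0.998922]): 0.998902 × 0.998922 = 0.9978

0.9978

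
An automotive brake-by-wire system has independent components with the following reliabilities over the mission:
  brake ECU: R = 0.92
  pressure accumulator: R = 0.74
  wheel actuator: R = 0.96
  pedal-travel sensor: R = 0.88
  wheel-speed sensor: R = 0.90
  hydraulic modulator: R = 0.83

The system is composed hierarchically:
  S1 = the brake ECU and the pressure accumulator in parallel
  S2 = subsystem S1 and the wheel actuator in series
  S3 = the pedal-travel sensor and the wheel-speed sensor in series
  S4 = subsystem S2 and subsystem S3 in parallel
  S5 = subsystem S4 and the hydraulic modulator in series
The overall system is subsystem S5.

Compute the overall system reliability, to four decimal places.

0.8196

Parallel (brake ECU and pressure accumulator): 1 − (1 − 0.920000)(1 − 0.740000) = 0.979200
Series ([0.979200] and wheel actuator): 0.979200 × 0.960000 = 0.940032
Series (pedal-travel sensor and wheel-speed sensor): 0.880000 × 0.900000 = 0.792000
Parallel ([0.940032] and [0.792000]): 1 − (1 − 0.940032)(1 − 0.792000) = 0.987527
Series ([0.987527] and hydraulic modulator): 0.987527 × 0.830000 = 0.8196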